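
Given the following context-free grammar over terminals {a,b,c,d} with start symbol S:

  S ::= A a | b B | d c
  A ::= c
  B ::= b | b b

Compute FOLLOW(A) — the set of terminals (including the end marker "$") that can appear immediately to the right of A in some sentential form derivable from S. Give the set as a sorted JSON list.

FIRST iteration:
round 1:
  A via A→c: +{c}
  B via B→b: +{b}
  S via S→A a: +{c}
  S via S→b B: +{b}
  S via S→d c: +{d}
  FIRST[S]={b,c,d}  FIRST[A]={c}  FIRST[B]={b}
round 2: (no change)
  FIRST[S]={b,c,d}  FIRST[A]={c}  FIRST[B]={b}

Compute FOLLOW by fixpoint:
initialize: $ ∈ FOLLOW(S)
pass 1:
  S→A a: FOLLOW(A) ⊇ FIRST(a) = {a}; new: +{a}
  S→b B: FOLLOW(B) ⊇ FOLLOW(S) ⊇ {$}; new: +{$}
  FOLLOW(S)={$}  FOLLOW(A)={a}  FOLLOW(B)={$}
pass 2: done
  FOLLOW(S)={$}  FOLLOW(A)={a}  FOLLOW(B)={$}

FOLLOW(A) = ["a"]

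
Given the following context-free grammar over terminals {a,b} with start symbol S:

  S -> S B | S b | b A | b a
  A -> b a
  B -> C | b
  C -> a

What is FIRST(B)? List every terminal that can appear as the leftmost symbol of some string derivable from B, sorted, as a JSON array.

FIRST iteration:
round 1:
  A via A→b a: +{b}
  B via B→b: +{b}
  C via C→a: +{a}
  S via S→b A: +{b}
  FIRST[S]={b}  FIRST[A]={b}  FIRST[B]={b}  FIRST[C]={a}
round 2:
  B via B→C: +{a}
  FIRST[S]={b}  FIRST[A]={b}  FIRST[B]={a,b}  FIRST[C]={a}
round 3: done
  FIRST[S]={b}  FIRST[A]={b}  FIRST[B]={a,b}  FIRST[C]={a}

FIRST(B) = ["a", "b"]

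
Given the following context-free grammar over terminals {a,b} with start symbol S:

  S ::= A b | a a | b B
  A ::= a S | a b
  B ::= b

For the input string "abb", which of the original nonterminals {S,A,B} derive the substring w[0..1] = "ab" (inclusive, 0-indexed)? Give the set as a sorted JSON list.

CNF form of G:
  S -> A T1 | T0 T0 | T1 B
  A -> T0 S | T0 T1
  B -> b
  T0 -> a
  T1 -> b

Fill CYK table bottom-up (cells [i..j] with 0 ≤ i ≤ j ≤ 1 only):
  [0..0]={T0}  "a"  orig:{}
  [1..1]={B,T1}  "b"  orig:{B}
  [0..1]={A}  "ab"

Original NTs in T[0,1] deriving "ab": ["A"]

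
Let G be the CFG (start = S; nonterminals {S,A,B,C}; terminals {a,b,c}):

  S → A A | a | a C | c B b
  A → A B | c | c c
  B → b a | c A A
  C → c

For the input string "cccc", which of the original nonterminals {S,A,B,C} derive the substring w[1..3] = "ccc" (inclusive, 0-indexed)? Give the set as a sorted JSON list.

CNF form of G:
  S -> A A | T0 X4 | T2 C | a
  A -> A B | T0 T0 | c
  B -> T0 X3 | T1 T2
  C -> c
  T0 -> c
  T1 -> b
  T2 -> a
  X3 -> A A
  X4 -> B T1

Fill CYK table bottom-up, restricted to cells inside w[1..3]:
  T[1,1] 'c' = {A,C,T0}  orig:{A,C}
  T[2,2] 'c' = {A,C,T0}  orig:{A,C}
  T[3,3] 'c' = {A,C,T0}  orig:{A,C}
  T[1,2] 'cc' = {A,S,X3}  orig:{A,S}
  T[2,3] 'cc' = {A,S,X3}  orig:{A,S}
  T[1,3] 'ccc' = {B,S,X3}  orig:{B,S}

Original NTs in T[1,3] deriving "ccc": ["B", "S"]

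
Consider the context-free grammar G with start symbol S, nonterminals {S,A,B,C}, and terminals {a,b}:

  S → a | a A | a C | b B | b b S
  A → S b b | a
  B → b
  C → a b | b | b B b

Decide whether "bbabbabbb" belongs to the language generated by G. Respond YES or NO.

CNF form of G:
  S -> T0 B | T0 X4 | T1 A | T1 C | a
  A -> S X2 | a
  B -> b
  C -> T0 X3 | T1 T0 | b
  T0 -> b
  T1 -> a
  X2 -> T0 T0
  X3 -> B T0
  X4 -> T0 S

CYK table (by increasing span):
  cell(0,0) b: {B,C,T0}  orig:{B,C}
  cell(1,1) b: {B,C,T0}  orig:{B,C}
  cell(2,2) a: {A,S,T1}  orig:{A,S}
  cell(3,3) b: {B,C,T0}  orig:{B,C}
  cell(4,4) b: {B,C,T0}  orig:{B,C}
  cell(5,5) a: {A,S,T1}  orig:{A,S}
  cell(6,6) b: {B,C,T0}  orig:{B,C}
  cell(7,7) b: {B,C,T0}  orig:{B,C}
  cell(8,8) b: {B,C,T0}  orig:{B,C}
  cell(0,1) bb: {S,X2,X3}  orig:{S}
  cell(1,2) ba: {X4}  orig:{}
  cell(2,3) ab: {C,S}
  cell(3,4) bb: {S,X2,X3}  orig:{S}
  cell(4,5) ba: {X4}  orig:{}
  cell(5,6) ab: {C,S}
  cell(6,7) bb: {S,X2,X3}  orig:{S}
  cell(7,8) bb: {S,X2,X3}  orig:{S}
  cell(0,2) bba: {S}
  cell(1,3) bab: {X4}  orig:{}
  cell(2,4) abb: {A}
  cell(3,5) bba: {S}
  cell(4,6) bab: {X4}  orig:{}
  cell(5,7) abb: {A}
  cell(6,8) bbb: {C,X4}  orig:{C}
  cell(0,3) bbab: {S}
  cell(1,4) babb: ∅
  cell(2,5) abba: ∅
  cell(3,6) bbab: {S}
  cell(4,7) babb: ∅
  cell(5,8) abbb: {A,S}
  cell(0,4) bbabb: {A}
  cell(1,5) babba: ∅
  cell(2,6) abbab: ∅
  cell(3,7) bbabb: {A}
  cell(4,8) babbb: {X4}  orig:{}
  cell(0,5) bbabba: ∅
  cell(1,6) babbab: ∅
  cell(2,7) abbabb: {S}
  cell(3,8) bbabbb: {A,S}
  cell(0,6) bbabbab: ∅
  cell(1,7) babbabb: {X4}  orig:{}
  cell(2,8) abbabbb: {S}
  cell(0,7) bbabbabb: {S}
  cell(1,8) babbabbb: {X4}  orig:{}
  cell(0,8) bbabbabbb: {S}

S ∈ T[0,8] ⇒ YES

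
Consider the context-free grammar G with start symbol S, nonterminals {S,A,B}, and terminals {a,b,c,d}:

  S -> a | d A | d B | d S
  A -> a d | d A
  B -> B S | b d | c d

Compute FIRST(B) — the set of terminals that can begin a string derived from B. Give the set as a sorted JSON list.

FIRST sets, iterate to fixpoint:
round 1:
  A via A→a d: +{a}
  A via A→d A: +{d}
  B via B→b d: +{b}
  B via B→c d: +{c}
  S via S→a: +{a}
  S via S→d A: +{d}
  FIRST[S]={a,d}  FIRST[A]={a,d}  FIRST[B]={b,c}
round 2: — fixpoint
  FIRST[S]={a,d}  FIRST[A]={a,d}  FIRST[B]={b,c}

FIRST(B) = ["b", "c"]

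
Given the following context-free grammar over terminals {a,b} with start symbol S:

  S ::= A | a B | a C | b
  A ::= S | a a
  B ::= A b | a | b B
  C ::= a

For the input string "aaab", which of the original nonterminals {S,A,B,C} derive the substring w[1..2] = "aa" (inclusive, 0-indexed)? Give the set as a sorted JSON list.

Convert to CNF:
  S -> T0 B | T0 C | T0 T0 | b
  A -> T0 B | T0 C | T0 T0 | b
  B -> A T1 | T1 B | a
  C -> a
  T0 -> a
  T1 -> b

CYK table (by increasing span) (cells [i..j] with 1 ≤ i ≤ j ≤ 2 only):
  [1..1]={B,C,T0}  "a"  orig:{B,C}
  [2..2]={B,C,T0}  "a"  orig:{B,C}
  [1..2]={A,S}  "aa"

Original NTs in T[1,2] deriving "aa": ["A", "S"]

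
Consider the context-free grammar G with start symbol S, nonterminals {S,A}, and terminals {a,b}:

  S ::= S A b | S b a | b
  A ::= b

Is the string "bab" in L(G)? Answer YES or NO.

CNF form of G:
  S -> S X2 | S X3 | b
  A -> b
  T0 -> b
  T1 -> a
  X2 -> A T0
  X3 -> T0 T1

Fill CYK table bottom-up:
  T[0,0] 'b' = {A,S,T0}  orig:{A,S}
  T[1,1] 'a' = {T1}  orig:{}
  T[2,2] 'b' = {A,S,T0}  orig:{A,S}
  T[0,1] 'ba' = {X3}  orig:{}
  T[1,2] 'ab' = ∅
  T[0,2] 'bab' = ∅

S ∉ T[0,2] ⇒ NO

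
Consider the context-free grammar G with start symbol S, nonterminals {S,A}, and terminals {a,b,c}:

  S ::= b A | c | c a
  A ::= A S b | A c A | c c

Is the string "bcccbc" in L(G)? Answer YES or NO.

CNF form of G:
  S -> T0 A | T1 T2 | c
  A -> A X3 | A X4 | T1 T1
  T0 -> b
  T1 -> c
  T2 -> a
  X3 -> S T0
  X4 -> T1 A

CYK table (by increasing span):
  cell(0,0) b: {T0}  orig:{}
  cell(1,1) c: {S,T1}  orig:{S}
  cell(2,2) c: {S,T1}  orig:{S}
  cell(3,3) c: {S,T1}  orig:{S}
  cell(4,4) b: {T0}  orig:{}
  cell(5,5) c: {S,T1}  orig:{S}
  cell(0,1) bc: ∅
  cell(1,2) cc: {A}
  cell(2,3) cc: {A}
  cell(3,4) cb: {X3}  orig:{}
  cell(4,5) bc: ∅
  cell(0,2) bcc: {S}
  cell(1,3) ccc: {X4}  orig:{}
  cell(2,4) ccb: ∅
  cell(3,5) cbc: ∅
  cell(0,3) bccc: ∅
  cell(1,4) cccb: {A}
  cell(2,5) ccbc: ∅
  cell(0,4) bcccb: {S}
  cell(1,5) cccbc: ∅
  cell(0,5) bcccbc: ∅

S ∉ T[0,5] ⇒ NO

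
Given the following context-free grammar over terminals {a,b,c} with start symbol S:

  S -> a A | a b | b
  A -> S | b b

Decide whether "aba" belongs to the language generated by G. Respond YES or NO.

CNF form of G:
  S -> T0 A | T0 T1 | b
  A -> T0 A | T0 T1 | T1 T1 | b
  T0 -> a
  T1 -> b

CYK table (by increasing span):
  [0..0]={T0}  "a"  orig:{}
  [1..1]={A,S,T1}  "b"  orig:{A,S}
  [2..2]={T0}  "a"  orig:{}
  [0..1]={A,S}  "ab"
  [1..2]=∅  "ba"
  [0..2]=∅  "aba"

S ∉ T[0,2] ⇒ NO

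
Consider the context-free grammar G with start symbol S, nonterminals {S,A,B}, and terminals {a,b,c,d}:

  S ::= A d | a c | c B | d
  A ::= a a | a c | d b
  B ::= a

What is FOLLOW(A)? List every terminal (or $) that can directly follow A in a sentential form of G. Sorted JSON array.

FIRST iteration:
[1]
  A via A→a a: +{a}
  A via A→d b: +{d}
  B via B→a: +{a}
  S via S→A d: +{a,d}
  S via S→c B: +{c}
  FIRST(S)={a,c,d}  FIRST(A)={a,d}  FIRST(B)={a}
[2] — fixpoint
  FIRST(S)={a,c,d}  FIRST(A)={a,d}  FIRST(B)={a}

Compute FOLLOW by fixpoint:
seed FOLLOW(S) with $
[1]
  S→A d: FOLLOW(A) ⊇ FIRST(d) = {d}; new: +{d}
  S→c B: FOLLOW(B) ⊇ FOLLOW(S) ⊇ {$}; new: +{$}
  S: {$}  A: {d}  B: {$}
[2] done
  S: {$}  A: {d}  B: {$}

FOLLOW(A) = ["d"]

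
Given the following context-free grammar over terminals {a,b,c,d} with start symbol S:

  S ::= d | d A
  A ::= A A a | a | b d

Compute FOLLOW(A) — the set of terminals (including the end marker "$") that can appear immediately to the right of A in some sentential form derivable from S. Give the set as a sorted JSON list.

FIRST sets, iterate to fixpoint:
round 1:
  A via A→a: +{a}
  A via A→b d: +{b}
  S via S→d: +{d}
  FIRST[S]={d}  FIRST[A]={a,b}
round 2: (stable)
  FIRST[S]={d}  FIRST[A]={a,b}

FOLLOW sets:
seed FOLLOW(S) with $
pass 1:
  A→A A a: FOLLOW(A) ⊇ FIRST(A) = {a,b}; new: +{a,b}
  S→d A: FOLLOW(A) ⊇ FOLLOW(S) ⊇ {$}; new: +{$}
  S: {$}  A: {$,a,b}
pass 2: (no change)
  S: {$}  A: {$,a,b}

FOLLOW(A) = ["$", "a", "b"]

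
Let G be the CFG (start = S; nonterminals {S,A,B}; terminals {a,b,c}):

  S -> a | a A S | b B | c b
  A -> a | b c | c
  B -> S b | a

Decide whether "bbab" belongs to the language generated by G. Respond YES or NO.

Convert to CNF:
  S -> T0 B | T1 T0 | T2 X3 | a
  A -> T0 T1 | a | c
  B -> S T0 | a
  T0 -> b
  T1 -> c
  T2 -> a
  X3 -> A S

Fill CYK table bottom-up:
  [0..0]={T0}  "b"  orig:{}
  [1..1]={T0}  "b"  orig:{}
  [2..2]={A,B,S,T2}  "a"  orig:{A,B,S}
  [3..3]={T0}  "b"  orig:{}
  [0..1]=∅  "bb"
  [1..2]={S}  "ba"
  [2..3]={B}  "ab"
  [0..2]=∅  "bba"
  [1..3]={B,S}  "bab"
  [0..3]={S}  "bbab"

S ∈ T[0,3] ⇒ YES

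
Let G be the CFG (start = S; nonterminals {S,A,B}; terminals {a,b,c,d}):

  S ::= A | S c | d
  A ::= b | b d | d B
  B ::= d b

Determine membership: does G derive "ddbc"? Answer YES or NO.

CNF form of G:
  S -> S T2 | T0 T1 | T1 B | b | d
  A -> T0 T1 | T1 B | b
  B -> T1 T0
  T0 -> b
  T1 -> d
  T2 -> c

Fill CYK table bottom-up:
  cell(0,0) d: {S,T1}  orig:{S}
  cell(1,1) d: {S,T1}  orig:{S}
  cell(2,2) b: {A,S,T0}  orig:{A,S}
  cell(3,3) c: {T2}  orig:{}
  cell(0,1) dd: ∅
  cell(1,2) db: {B}
  cell(2,3) bc: {S}
  cell(0,2) ddb: {A,S}
  cell(1,3) dbc: ∅
  cell(0,3) ddbc: {S}

S ∈ T[0,3] ⇒ YES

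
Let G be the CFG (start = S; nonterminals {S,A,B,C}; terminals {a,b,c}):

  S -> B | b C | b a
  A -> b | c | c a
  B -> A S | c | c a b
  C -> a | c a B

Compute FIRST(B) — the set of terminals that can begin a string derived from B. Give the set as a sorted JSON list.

FIRST sets, iterate to fixpoint:
[1]
  A via A→b: +{b}
  A via A→c: +{c}
  B via B→A S: +{b,c}
  C via C→a: +{a}
  C via C→c a B: +{c}
  S via S→B: +{b,c}
  FIRST[S]={b,c}  FIRST[A]={b,c}  FIRST[B]={b,c}  FIRST[C]={a,c}
[2] (no change)
  FIRST[S]={b,c}  FIRST[A]={b,c}  FIRST[B]={b,c}  FIRST[C]={a,c}

FIRST(B) = ["b", "c"]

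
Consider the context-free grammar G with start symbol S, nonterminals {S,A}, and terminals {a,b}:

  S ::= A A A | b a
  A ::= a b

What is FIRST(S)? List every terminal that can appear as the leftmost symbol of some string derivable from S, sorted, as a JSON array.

FIRST iteration:
iter 1:
  A via A→a b: +{a}
  S via S→A A A: +{a}
  S via S→b a: +{b}
  FIRST(S)={a,b}  FIRST(A)={a}
iter 2: done
  FIRST(S)={a,b}  FIRST(A)={a}

FIRST(S) = ["a", "b"]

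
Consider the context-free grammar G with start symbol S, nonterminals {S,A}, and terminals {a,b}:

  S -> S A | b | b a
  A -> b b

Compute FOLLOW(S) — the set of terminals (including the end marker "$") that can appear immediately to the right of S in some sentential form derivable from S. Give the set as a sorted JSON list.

Compute FIRST by fixpoint:
round 1:
  A via A→b b: +{b}
  S via S→b: +{b}
  S: {b}  A: {b}
round 2: — fixpoint
  S: {b}  A: {b}

FOLLOW sets:
FOLLOW(S) := {$}
round 1:
  S→S A: FOLLOW(S) ⊇ FIRST(A) = {b}; new: +{b}
  S→S A: FOLLOW(A) ⊇ FOLLOW(S) ⊇ {$,b}; new: +{$,b}
  FOLLOW[S]={$,b}  FOLLOW[A]={$,b}
round 2: — fixpoint
  FOLLOW[S]={$,b}  FOLLOW[A]={$,b}

FOLLOW(S) = ["$", "b"]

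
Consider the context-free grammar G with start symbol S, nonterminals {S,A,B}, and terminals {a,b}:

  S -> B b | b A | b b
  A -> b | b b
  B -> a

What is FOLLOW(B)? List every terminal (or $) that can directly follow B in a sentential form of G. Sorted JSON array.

FIRST iteration:
pass 1:
  A via A→b: +{b}
  B via B→a: +{a}
  S via S→B b: +{a}
  S via S→b A: +{b}
  FIRST[S]={a,b}  FIRST[A]={b}  FIRST[B]={a}
pass 2: (stable)
  FIRST[S]={a,b}  FIRST[A]={b}  FIRST[B]={a}

Compute FOLLOW by fixpoint:
FOLLOW(S) := {$}
[1]
  S→B b: FOLLOW(B) ⊇ FIRST(b) = {b}; new: +{b}
  S→b A: FOLLOW(A) ⊇ FOLLOW(S) ⊇ {$}; new: +{$}
  FOLLOW[S]={$}  FOLLOW[A]={$}  FOLLOW[B]={b}
[2] done
  FOLLOW[S]={$}  FOLLOW[A]={$}  FOLLOW[B]={b}

FOLLOW(B) = ["b"]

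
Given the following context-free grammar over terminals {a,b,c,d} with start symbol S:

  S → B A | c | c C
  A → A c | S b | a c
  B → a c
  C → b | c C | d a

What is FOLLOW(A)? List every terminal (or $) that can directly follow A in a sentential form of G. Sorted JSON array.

FIRST sets, iterate to fixpoint:
pass 1:
  A via A→a c: +{a}
  B via B→a c: +{a}
  C via C→b: +{b}
  C via C→c C: +{c}
  C via C→d a: +{d}
  S via S→B A: +{a}
  S via S→c: +{c}
  FIRST[S]={a,c}  FIRST[A]={a}  FIRST[B]={a}  FIRST[C]={b,c,d}
pass 2:
  A via A→S b: +{c}
  FIRST[S]={a,c}  FIRST[A]={a,c}  FIRST[B]={a}  FIRST[C]={b,c,d}
pass 3: (no change)
  FIRST[S]={a,c}  FIRST[A]={a,c}  FIRST[B]={a}  FIRST[C]={b,c,d}

FOLLOW iteration:
seed FOLLOW(S) with $
pass 1:
  A→A c: FOLLOW(A) ⊇ FIRST(c) = {c}; new: +{c}
  A→S b: FOLLOW(S) ⊇ FIRST(b) = {b}; new: +{b}
  S→B A: FOLLOW(B) ⊇ FIRST(A) = {a,c}; new: +{a,c}
  S→B A: FOLLOW(A) ⊇ FOLLOW(S) ⊇ {$,b}; new: +{$,b}
  S→c C: FOLLOW(C) ⊇ FOLLOW(S) ⊇ {$,b}; new: +{$,b}
  FOLLOW[S]={$,b}  FOLLOW[A]={$,b,c}  FOLLOW[B]={a,c}  FOLLOW[C]={$,b}
pass 2: done
  FOLLOW[S]={$,b}  FOLLOW[A]={$,b,c}  FOLLOW[B]={a,c}  FOLLOW[C]={$,b}

FOLLOW(A) = ["$", "b", "c"]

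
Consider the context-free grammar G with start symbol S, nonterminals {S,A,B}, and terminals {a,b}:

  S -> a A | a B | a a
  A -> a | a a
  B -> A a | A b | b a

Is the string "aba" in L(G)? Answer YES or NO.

CNF form of G:
  S -> T0 A | T0 B | T0 T0
  A -> T0 T0 | a
  B -> A T0 | A T1 | T1 T0
  T0 -> a
  T1 -> b

Fill CYK table bottom-up:
  T[0,0] 'a' = {A,T0}  orig:{A}
  T[1,1] 'b' = {T1}  orig:{}
  T[2,2] 'a' = {A,T0}  orig:{A}
  T[0,1] 'ab' = {B}
  T[1,2] 'ba' = {B}
  T[0,2] 'aba' = {S}

S ∈ T[0,2] ⇒ YES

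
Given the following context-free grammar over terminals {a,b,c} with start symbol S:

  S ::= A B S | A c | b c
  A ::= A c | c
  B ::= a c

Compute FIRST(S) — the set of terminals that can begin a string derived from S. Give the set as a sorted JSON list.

Compute FIRST by fixpoint:
iter 1:
  A via A→c: +{c}
  B via B→a c: +{a}
  S via S→A B S: +{c}
  S via S→b c: +{b}
  FIRST[S]={b,c}  FIRST[A]={c}  FIRST[B]={a}
iter 2: done
  FIRST[S]={b,c}  FIRST[A]={c}  FIRST[B]={a}

FIRST(S) = ["b", "c"]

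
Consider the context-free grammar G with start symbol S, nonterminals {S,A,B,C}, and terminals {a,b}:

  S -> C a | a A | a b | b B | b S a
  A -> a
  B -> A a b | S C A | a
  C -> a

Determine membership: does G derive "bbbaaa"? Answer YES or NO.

CNF form of G:
  S -> C T0 | T0 A | T0 T1 | T1 B | T1 X4
  A -> a
  B -> A X2 | S X3 | a
  C -> a
  T0 -> a
  T1 -> b
  X2 -> T0 T1
  X3 -> C A
  X4 -> S T0

Fill CYK table bottom-up:
  T[0,0] 'b' = {T1}  orig:{}
  T[1,1] 'b' = {T1}  orig:{}
  T[2,2] 'b' = {T1}  orig:{}
  T[3,3] 'a' = {A,B,C,T0}  orig:{A,B,C}
  T[4,4] 'a' = {A,B,C,T0}  orig:{A,B,C}
  T[5,5] 'a' = {A,B,C,T0}  orig:{A,B,C}
  T[0,1] 'bb' = ∅
  T[1,2] 'bb' = ∅
  T[2,3] 'ba' = {S}
  T[3,4] 'aa' = {S,X3}  orig:{S}
  T[4,5] 'aa' = {S,X3}  orig:{S}
  T[0,2] 'bbb' = ∅
  T[1,3] 'bba' = ∅
  T[2,4] 'baa' = {X4}  orig:{}
  T[3,5] 'aaa' = {X4}  orig:{}
  T[0,3] 'bbba' = ∅
  T[1,4] 'bbaa' = {S}
  T[2,5] 'baaa' = {B,S}
  T[0,4] 'bbbaa' = ∅
  T[1,5] 'bbaaa' = {S,X4}  orig:{S}
  T[0,5] 'bbbaaa' = {S}

S ∈ T[0,5] ⇒ YES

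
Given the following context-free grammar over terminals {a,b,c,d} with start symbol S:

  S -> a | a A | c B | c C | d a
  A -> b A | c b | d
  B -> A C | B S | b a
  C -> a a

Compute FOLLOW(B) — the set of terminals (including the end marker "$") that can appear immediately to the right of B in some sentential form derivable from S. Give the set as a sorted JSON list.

Compute FIRST by fixpoint:
pass 1:
  A via A→b A: +{b}
  A via A→c b: +{c}
  A via A→d: +{d}
  B via B→A C: +{b,c,d}
  C via C→a a: +{a}
  S via S→a: +{a}
  S via S→c B: +{c}
  S via S→d a: +{d}
  FIRST(S)={a,c,d}  FIRST(A)={b,c,d}  FIRST(B)={b,c,d}  FIRST(C)={a}
pass 2: (no change)
  FIRST(S)={a,c,d}  FIRST(A)={b,c,d}  FIRST(B)={b,c,d}  FIRST(C)={a}

FOLLOW iteration:
initialize: $ ∈ FOLLOW(S)
pass 1:
  B→A C: FOLLOW(A) ⊇ FIRST(C) = {a}; new: +{a}
  B→B S: FOLLOW(B) ⊇ FIRST(S) = {a,c,d}; new: +{a,c,d}
  B→B S: FOLLOW(S) ⊇ FOLLOW(B) ⊇ {a,c,d}; new: +{a,c,d}
  S→a A: FOLLOW(A) ⊇ FOLLOW(S) ⊇ {$,a,c,d}; new: +{$,c,d}
  S→c B: FOLLOW(B) ⊇ FOLLOW(S) ⊇ {$,a,c,d}; new: +{$}
  S→c C: FOLLOW(C) ⊇ FOLLOW(S) ⊇ {$,a,c,d}; new: +{$,a,c,d}
  S: {$,a,c,d}  A: {$,a,c,d}  B: {$,a,c,d}  C: {$,a,c,d}
pass 2: — fixpoint
  S: {$,a,c,d}  A: {$,a,c,d}  B: {$,a,c,d}  C: {$,a,c,d}

FOLLOW(B) = ["$", "a", "c", "d"]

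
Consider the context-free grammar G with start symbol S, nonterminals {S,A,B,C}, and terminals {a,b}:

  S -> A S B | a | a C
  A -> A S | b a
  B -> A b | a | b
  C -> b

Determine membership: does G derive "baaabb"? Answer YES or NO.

CNF form of G:
  S -> A X2 | T1 C | a
  A -> A S | T0 T1
  B -> A T0 | a | b
  C -> b
  T0 -> b
  T1 -> a
  X2 -> S B

CYK table (by increasing span):
  T[0,0] 'b' = {B,C,T0}  orig:{B,C}
  T[1,1] 'a' = {B,S,T1}  orig:{B,S}
  T[2,2] 'a' = {B,S,T1}  orig:{B,S}
  T[3,3] 'a' = {B,S,T1}  orig:{B,S}
  T[4,4] 'b' = {B,C,T0}  orig:{B,C}
  T[5,5] 'b' = {B,C,T0}  orig:{B,C}
  T[0,1] 'ba' = {A}
  T[1,2] 'aa' = {X2}  orig:{}
  T[2,3] 'aa' = {X2}  orig:{}
  T[3,4] 'ab' = {S,X2}  orig:{S}
  T[4,5] 'bb' = ∅
  T[0,2] 'baa' = {A}
  T[1,3] 'aaa' = ∅
  T[2,4] 'aab' = ∅
  T[3,5] 'abb' = {X2}  orig:{}
  T[0,3] 'baaa' = {A,S}
  T[1,4] 'aaab' = ∅
  T[2,5] 'aabb' = ∅
  T[0,4] 'baaab' = {A,B,S,X2}  orig:{A,B,S}
  T[1,5] 'aaabb' = ∅
  T[0,5] 'baaabb' = {B,S,X2}  orig:{B,S}

S ∈ T[0,5] ⇒ YES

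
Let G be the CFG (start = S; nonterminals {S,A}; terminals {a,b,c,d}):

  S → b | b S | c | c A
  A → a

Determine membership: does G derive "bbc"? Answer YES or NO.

CNF form of G:
  S -> T0 S | T1 A | b | c
  A -> a
  T0 -> b
  T1 -> c

Fill CYK table bottom-up:
  [0..0]={S,T0}  "b"  orig:{S}
  [1..1]={S,T0}  "b"  orig:{S}
  [2..2]={S,T1}  "c"  orig:{S}
  [0..1]={S}  "bb"
  [1..2]={S}  "bc"
  [0..2]={S}  "bbc"

S ∈ T[0,2] ⇒ YES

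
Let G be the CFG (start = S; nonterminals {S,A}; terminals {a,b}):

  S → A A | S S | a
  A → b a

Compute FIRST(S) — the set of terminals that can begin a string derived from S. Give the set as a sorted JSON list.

FIRST iteration:
iter 1:
  A via A→b a: +{b}
  S via S→A A: +{b}
  S via S→a: +{a}
  S: {a,b}  A: {b}
iter 2: — fixpoint
  S: {a,b}  A: {b}

FIRST(S) = ["a", "b"]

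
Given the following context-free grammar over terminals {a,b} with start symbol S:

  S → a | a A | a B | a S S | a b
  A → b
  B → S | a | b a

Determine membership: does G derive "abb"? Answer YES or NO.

CNF form of G:
  S -> T0 A | T0 B | T0 T1 | T0 X3 | a
  A -> b
  B -> T0 A | T0 B | T0 T1 | T0 X2 | T1 T0 | a
  T0 -> a
  T1 -> b
  X2 -> S S
  X3 -> S S

CYK fill:
  T[0,0] 'a' = {B,S,T0}  orig:{B,S}
  T[1,1] 'b' = {A,T1}  orig:{A}
  T[2,2] 'b' = {A,T1}  orig:{A}
  T[0,1] 'ab' = {B,S}
  T[1,2] 'bb' = ∅
  T[0,2] 'abb' = ∅

S ∉ T[0,2] ⇒ NO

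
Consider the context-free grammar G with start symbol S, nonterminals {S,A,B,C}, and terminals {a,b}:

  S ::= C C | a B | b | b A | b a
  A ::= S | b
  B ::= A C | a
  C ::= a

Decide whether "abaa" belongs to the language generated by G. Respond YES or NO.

Convert to CNF:
  S -> C C | T0 B | T1 A | T1 T0 | b
  A -> C C | T0 B | T1 A | T1 T0 | b
  B -> A C | a
  C -> a
  T0 -> a
  T1 -> b

Fill CYK table bottom-up:
  [0..0]={B,C,T0}  "a"  orig:{B,C}
  [1..1]={A,S,T1}  "b"  orig:{A,S}
  [2..2]={B,C,T0}  "a"  orig:{B,C}
  [3..3]={B,C,T0}  "a"  orig:{B,C}
  [0..1]=∅  "ab"
  [1..2]={A,B,S}  "ba"
  [2..3]={A,S}  "aa"
  [0..2]={A,S}  "aba"
  [1..3]={A,B,S}  "baa"
  [0..3]={A,B,S}  "abaa"

S ∈ T[0,3] ⇒ YES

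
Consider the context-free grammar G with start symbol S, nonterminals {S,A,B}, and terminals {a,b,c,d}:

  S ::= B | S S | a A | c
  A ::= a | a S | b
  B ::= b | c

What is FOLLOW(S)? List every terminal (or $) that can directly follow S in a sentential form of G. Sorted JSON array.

Compute FIRST by fixpoint:
pass 1:
  A via A→a: +{a}
  A via A→b: +{b}
  B via B→b: +{b}
  B via B→c: +{c}
  S via S→B: +{b,c}
  S via S→a A: +{a}
  S: {a,b,c}  A: {a,b}  B: {b,c}
pass 2: (no change)
  S: {a,b,c}  A: {a,b}  B: {b,c}

FOLLOW iteration:
FOLLOW(S) := {$}
round 1:
  S→B: FOLLOW(B) ⊇ FOLLOW(S) ⊇ {$}; new: +{$}
  S→S S: FOLLOW(S) ⊇ FIRST(S) = {a,b,c}; new: +{a,b,c}
  S→a A: FOLLOW(A) ⊇ FOLLOW(S) ⊇ {$,a,b,c}; new: +{$,a,b,c}
  S: {$,a,b,c}  A: {$,a,b,c}  B: {$}
round 2:
  S→B: FOLLOW(B) ⊇ FOLLOW(S) ⊇ {$,a,b,c}; new: +{a,b,c}
  S: {$,a,b,c}  A: {$,a,b,c}  B: {$,a,b,c}
round 3: — fixpoint
  S: {$,a,b,c}  A: {$,a,b,c}  B: {$,a,b,c}

FOLLOW(S) = ["$", "a", "b", "c"]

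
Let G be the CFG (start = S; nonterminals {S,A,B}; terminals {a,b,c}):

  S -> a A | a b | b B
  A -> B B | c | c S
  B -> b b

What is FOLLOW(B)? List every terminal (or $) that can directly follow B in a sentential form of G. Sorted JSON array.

Compute FIRST by fixpoint:
[1]
  A via A→c: +{c}
  B via B→b b: +{b}
  S via S→a A: +{a}
  S via S→b B: +{b}
  S: {a,b}  A: {c}  B: {b}
[2]
  A via A→B B: +{b}
  S: {a,b}  A: {b,c}  B: {b}
[3] done
  S: {a,b}  A: {b,c}  B: {b}

Compute FOLLOW by fixpoint:
FOLLOW(S) := {$}
round 1:
  A→B B: FOLLOW(B) ⊇ FIRST(B) = {b}; new: +{b}
  S→a A: FOLLOW(A) ⊇ FOLLOW(S) ⊇ {$}; new: +{$}
  S→b B: FOLLOW(B) ⊇ FOLLOW(S) ⊇ {$}; new: +{$}
  FOLLOW[S]={$}  FOLLOW[A]={$}  FOLLOW[B]={$,b}
round 2: done
  FOLLOW[S]={$}  FOLLOW[A]={$}  FOLLOW[B]={$,b}

FOLLOW(B) = ["$", "b"]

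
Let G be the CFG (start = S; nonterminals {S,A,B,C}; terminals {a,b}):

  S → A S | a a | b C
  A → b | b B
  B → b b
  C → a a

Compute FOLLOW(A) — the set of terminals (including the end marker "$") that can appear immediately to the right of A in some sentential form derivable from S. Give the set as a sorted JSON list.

FIRST sets, iterate to fixpoint:
iter 1:
  A via A→b: +{b}
  B via B→b b: +{b}
  C via C→a a: +{a}
  S via S→A S: +{b}
  S via S→a a: +{a}
  FIRST[S]={a,b}  FIRST[A]={b}  FIRST[B]={b}  FIRST[C]={a}
iter 2: (no change)
  FIRST[S]={a,b}  FIRST[A]={b}  FIRST[B]={b}  FIRST[C]={a}

FOLLOW sets:
FOLLOW(S) := {$}
pass 1:
  S→A S: FOLLOW(A) ⊇ FIRST(S) = {a,b}; new: +{a,b}
  S→b C: FOLLOW(C) ⊇ FOLLOW(S) ⊇ {$}; new: +{$}
  FOLLOW[S]={$}  FOLLOW[A]={a,b}  FOLLOW[B]={}  FOLLOW[C]={$}
pass 2:
  A→b B: FOLLOW(B) ⊇ FOLLOW(A) ⊇ {a,b}; new: +{a,b}
  FOLLOW[S]={$}  FOLLOW[A]={a,b}  FOLLOW[B]={a,b}  FOLLOW[C]={$}
pass 3: (stable)
  FOLLOW[S]={$}  FOLLOW[A]={a,b}  FOLLOW[B]={a,b}  FOLLOW[C]={$}

FOLLOW(A) = ["a", "b"]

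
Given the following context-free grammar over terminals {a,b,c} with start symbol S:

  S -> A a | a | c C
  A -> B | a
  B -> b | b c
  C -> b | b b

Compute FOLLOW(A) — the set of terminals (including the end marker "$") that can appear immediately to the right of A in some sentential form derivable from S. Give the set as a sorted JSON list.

FIRST sets, iterate to fixpoint:
pass 1:
  A via A→a: +{a}
  B via B→b: +{b}
  C via C→b: +{b}
  S via S→A a: +{a}
  S via S→c C: +{c}
  FIRST(S)={a,c}  FIRST(A)={a}  FIRST(B)={b}  FIRST(C)={b}
pass 2:
  A via A→B: +{b}
  S via S→A a: +{b}
  FIRST(S)={a,b,c}  FIRST(A)={a,b}  FIRST(B)={b}  FIRST(C)={b}
pass 3: done
  FIRST(S)={a,b,c}  FIRST(A)={a,b}  FIRST(B)={b}  FIRST(C)={b}

Compute FOLLOW by fixpoint:
initialize: $ ∈ FOLLOW(S)
pass 1:
  S→A a: FOLLOW(A) ⊇ FIRST(a) = {a}; new: +{a}
  S→c C: FOLLOW(C) ⊇ FOLLOW(S) ⊇ {$}; new: +{$}
  S: {$}  A: {a}  B: {}  C: {$}
pass 2:
  A→B: FOLLOW(B) ⊇ FOLLOW(A) ⊇ {a}; new: +{a}
  S: {$}  A: {a}  B: {a}  C: {$}
pass 3: — fixpoint
  S: {$}  A: {a}  B: {a}  C: {$}

FOLLOW(A) = ["a"]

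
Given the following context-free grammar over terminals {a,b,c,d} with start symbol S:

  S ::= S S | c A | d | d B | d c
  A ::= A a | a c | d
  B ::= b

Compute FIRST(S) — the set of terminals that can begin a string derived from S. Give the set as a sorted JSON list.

Compute FIRST by fixpoint:
[1]
  A via A→a c: +{a}
  A via A→d: +{d}
  B via B→b: +{b}
  S via S→c A: +{c}
  S via S→d: +{d}
  S: {c,d}  A: {a,d}  B: {b}
[2] done
  S: {c,d}  A: {a,d}  B: {b}

FIRST(S) = ["c", "d"]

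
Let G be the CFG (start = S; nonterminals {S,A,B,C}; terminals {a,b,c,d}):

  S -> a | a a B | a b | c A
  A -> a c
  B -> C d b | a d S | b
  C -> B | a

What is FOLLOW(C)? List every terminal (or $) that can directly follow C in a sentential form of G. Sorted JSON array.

FIRST iteration:
round 1:
  A via A→a c: +{a}
  B via B→a d S: +{a}
  B via B→b: +{b}
  C via C→B: +{a,b}
  S via S→a: +{a}
  S via S→c A: +{c}
  FIRST(S)={a,c}  FIRST(A)={a}  FIRST(B)={a,b}  FIRST(C)={a,b}
round 2: (no change)
  FIRST(S)={a,c}  FIRST(A)={a}  FIRST(B)={a,b}  FIRST(C)={a,b}

FOLLOW sets:
FOLLOW(S) := {$}
[1]
  B→C d b: FOLLOW(C) ⊇ FIRST(d) = {d}; new: +{d}
  C→B: FOLLOW(B) ⊇ FOLLOW(C) ⊇ {d}; new: +{d}
  S→a a B: FOLLOW(B) ⊇ FOLLOW(S) ⊇ {$}; new: +{$}
  S→c A: FOLLOW(A) ⊇ FOLLOW(S) ⊇ {$}; new: +{$}
  S: {$}  A: {$}  B: {$,d}  C: {d}
[2]
  B→a d S: FOLLOW(S) ⊇ FOLLOW(B) ⊇ {$,d}; new: +{d}
  S→c A: FOLLOW(A) ⊇ FOLLOW(S) ⊇ {$,d}; new: +{d}
  S: {$,d}  A: {$,d}  B: {$,d}  C: {d}
[3] (stable)
  S: {$,d}  A: {$,d}  B: {$,d}  C: {d}

FOLLOW(C) = ["d"]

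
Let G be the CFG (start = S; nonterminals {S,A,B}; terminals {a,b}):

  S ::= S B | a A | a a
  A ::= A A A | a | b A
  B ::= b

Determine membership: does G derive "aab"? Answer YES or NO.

Convert to CNF:
  S -> S B | T1 A | T1 T1
  A -> A X2 | T0 A | a
  B -> b
  T0 -> b
  T1 -> a
  X2 -> A A

Fill CYK table bottom-up:
  T[0,0] 'a' = {A,T1}  orig:{A}
  T[1,1] 'a' = {A,T1}  orig:{A}
  T[2,2] 'b' = {B,T0}  orig:{B}
  T[0,1] 'aa' = {S,X2}  orig:{S}
  T[1,2] 'ab' = ∅
  T[0,2] 'aab' = {S}

S ∈ T[0,2] ⇒ YES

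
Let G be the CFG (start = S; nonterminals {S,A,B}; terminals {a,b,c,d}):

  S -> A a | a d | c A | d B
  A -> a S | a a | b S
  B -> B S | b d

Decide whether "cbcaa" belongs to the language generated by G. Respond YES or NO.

Convert to CNF:
  S -> A T0 | T0 T2 | T2 B | T3 A
  A -> T0 S | T0 T0 | T1 S
  B -> B S | T1 T2
  T0 -> a
  T1 -> b
  T2 -> d
  T3 -> c

Fill CYK table bottom-up:
  T[0,0] 'c' = {T3}  orig:{}
  T[1,1] 'b' = {T1}  orig:{}
  T[2,2] 'c' = {T3}  orig:{}
  T[3,3] 'a' = {T0}  orig:{}
  T[4,4] 'a' = {T0}  orig:{}
  T[0,1] 'cb' = ∅
  T[1,2] 'bc' = ∅
  T[2,3] 'ca' = ∅
  T[3,4] 'aa' = {A}
  T[0,2] 'cbc' = ∅
  T[1,3] 'bca' = ∅
  T[2,4] 'caa' = {S}
  T[0,3] 'cbca' = ∅
  T[1,4] 'bcaa' = {A}
  T[0,4] 'cbcaa' = {S}

S ∈ T[0,4] ⇒ YES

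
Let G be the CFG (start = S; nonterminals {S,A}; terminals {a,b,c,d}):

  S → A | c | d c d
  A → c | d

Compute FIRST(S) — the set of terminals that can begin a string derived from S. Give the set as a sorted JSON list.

FIRST sets, iterate to fixpoint:
iter 1:
  A via A→c: +{c}
  A via A→d: +{d}
  S via S→A: +{c,d}
  S: {c,d}  A: {c,d}
iter 2: — fixpoint
  S: {c,d}  A: {c,d}

FIRST(S) = ["c", "d"]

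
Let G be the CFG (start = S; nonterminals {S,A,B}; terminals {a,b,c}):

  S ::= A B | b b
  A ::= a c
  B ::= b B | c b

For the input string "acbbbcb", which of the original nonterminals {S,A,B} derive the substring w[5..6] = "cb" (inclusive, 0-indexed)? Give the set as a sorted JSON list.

Convert to CNF:
  S -> A B | T2 T2
  A -> T0 T1
  B -> T1 T2 | T2 B
  T0 -> a
  T1 -> c
  T2 -> b

CYK fill, restricted to cells inside w[5..6]:
  [5..5]={T1}  "c"  orig:{}
  [6..6]={T2}  "b"  orig:{}
  [5..6]={B}  "cb"

Original NTs in T[5,6] deriving "cb": ["B"]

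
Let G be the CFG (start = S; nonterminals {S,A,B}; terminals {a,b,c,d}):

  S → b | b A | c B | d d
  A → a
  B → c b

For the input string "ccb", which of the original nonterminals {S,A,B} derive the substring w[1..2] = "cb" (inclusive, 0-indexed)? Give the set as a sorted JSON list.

Convert to CNF:
  S -> T0 B | T1 A | T2 T2 | b
  A -> a
  B -> T0 T1
  T0 -> c
  T1 -> b
  T2 -> d

CYK table (by increasing span) — only the sub-triangle for w[1..2]:
  [1..1]={T0}  "c"  orig:{}
  [2..2]={S,T1}  "b"  orig:{S}
  [1..2]={B}  "cb"

Original NTs in T[1,2] deriving "cb": ["B"]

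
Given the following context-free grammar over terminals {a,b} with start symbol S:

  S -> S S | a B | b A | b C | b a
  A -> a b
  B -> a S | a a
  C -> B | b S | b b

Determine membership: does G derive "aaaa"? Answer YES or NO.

Convert to CNF:
  S -> S S | T0 B | T1 A | T1 C | T1 T0
  A -> T0 T1
  B -> T0 S | T0 T0
  C -> T0 S | T0 T0 | T1 S | T1 T1
  T0 -> a
  T1 -> b

CYK fill:
  [0..0]={T0}  "a"  orig:{}
  [1..1]={T0}  "a"  orig:{}
  [2..2]={T0}  "a"  orig:{}
  [3..3]={T0}  "a"  orig:{}
  [0..1]={B,C}  "aa"
  [1..2]={B,C}  "aa"
  [2..3]={B,C}  "aa"
  [0..2]={S}  "aaa"
  [1..3]={S}  "aaa"
  [0..3]={B,C}  "aaaa"

S ∉ T[0,3] ⇒ NO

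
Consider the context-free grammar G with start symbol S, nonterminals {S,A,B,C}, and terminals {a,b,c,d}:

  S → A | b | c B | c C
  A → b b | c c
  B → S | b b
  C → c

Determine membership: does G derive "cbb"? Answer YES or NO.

Convert to CNF:
  S -> T0 T0 | T1 B | T1 C | T1 T1 | b
  A -> T0 T0 | T1 T1
  B -> T0 T0 | T1 B | T1 C | T1 T1 | b
  C -> c
  T0 -> b
  T1 -> c

CYK fill:
  [0..0]={C,T1}  "c"  orig:{C}
  [1..1]={B,S,T0}  "b"  orig:{B,S}
  [2..2]={B,S,T0}  "b"  orig:{B,S}
  [0..1]={B,S}  "cb"
  [1..2]={A,B,S}  "bb"
  [0..2]={B,S}  "cbb"

S ∈ T[0,2] ⇒ YES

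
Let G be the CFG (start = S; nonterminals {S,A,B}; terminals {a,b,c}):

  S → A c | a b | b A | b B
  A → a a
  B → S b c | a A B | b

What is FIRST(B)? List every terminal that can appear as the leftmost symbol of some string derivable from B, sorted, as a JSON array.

FIRST sets, iterate to fixpoint:
[1]
  A via A→a a: +{a}
  B via B→a A B: +{a}
  B via B→b: +{b}
  S via S→A c: +{a}
  S via S→b A: +{b}
  FIRST(S)={a,b}  FIRST(A)={a}  FIRST(B)={a,b}
[2] done
  FIRST(S)={a,b}  FIRST(A)={a}  FIRST(B)={a,b}

FIRST(B) = ["a", "b"]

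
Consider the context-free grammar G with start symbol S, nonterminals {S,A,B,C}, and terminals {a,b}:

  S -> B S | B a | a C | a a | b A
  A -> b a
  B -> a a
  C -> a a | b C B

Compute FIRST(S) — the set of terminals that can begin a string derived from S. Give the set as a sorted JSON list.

FIRST iteration:
round 1:
  A via A→b a: +{b}
  B via B→a a: +{a}
  C via C→a a: +{a}
  C via C→b C B: +{b}
  S via S→B S: +{a}
  S via S→b A: +{b}
  FIRST[S]={a,b}  FIRST[A]={b}  FIRST[B]={a}  FIRST[C]={a,b}
round 2: (stable)
  FIRST[S]={a,b}  FIRST[A]={b}  FIRST[B]={a}  FIRST[C]={a,b}

FIRST(S) = ["a", "b"]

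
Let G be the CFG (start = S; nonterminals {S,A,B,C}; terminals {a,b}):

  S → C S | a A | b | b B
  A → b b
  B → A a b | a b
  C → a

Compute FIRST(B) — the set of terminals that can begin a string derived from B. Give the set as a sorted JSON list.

FIRST iteration:
iter 1:
  A via A→b b: +{b}
  B via B→A a b: +{b}
  B via B→a b: +{a}
  C via C→a: +{a}
  S via S→C S: +{a}
  S via S→b: +{b}
  S: {a,b}  A: {b}  B: {a,b}  C: {a}
iter 2: — fixpoint
  S: {a,b}  A: {b}  B: {a,b}  C: {a}

FIRST(B) = ["a", "b"]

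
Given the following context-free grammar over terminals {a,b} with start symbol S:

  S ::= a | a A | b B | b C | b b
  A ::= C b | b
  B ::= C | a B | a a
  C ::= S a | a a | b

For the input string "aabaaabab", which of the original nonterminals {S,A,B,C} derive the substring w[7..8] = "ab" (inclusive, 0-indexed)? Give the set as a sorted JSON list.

CNF form of G:
  S -> T0 B | T0 C | T0 T0 | T1 A | a
  A -> C T0 | b
  B -> S T1 | T1 B | T1 T1 | b
  C -> S T1 | T1 T1 | b
  T0 -> b
  T1 -> a

CYK table (by increasing span) — only the sub-triangle for w[7..8]:
  cell(7,7) a: {S,T1}  orig:{S}
  cell(8,8) b: {A,B,C,T0}  orig:{A,B,C}
  cell(7,8) ab: {B,S}

Original NTs in T[7,8] deriving "ab": ["B", "S"]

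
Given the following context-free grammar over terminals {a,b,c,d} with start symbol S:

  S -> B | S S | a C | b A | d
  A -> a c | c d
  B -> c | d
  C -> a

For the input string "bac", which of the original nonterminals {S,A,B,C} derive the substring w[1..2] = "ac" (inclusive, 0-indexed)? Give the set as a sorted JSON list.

Convert to CNF:
  S -> S S | T0 C | T3 A | c | d
  A -> T0 T1 | T1 T2
  B -> c | d
  C -> a
  T0 -> a
  T1 -> c
  T2 -> d
  T3 -> b

CYK fill (cells [i..j] with 1 ≤ i ≤ j ≤ 2 only):
  cell(1,1) a: {C,T0}  orig:{C}
  cell(2,2) c: {B,S,T1}  orig:{B,S}
  cell(1,2) ac: {A}

Original NTs in T[1,2] deriving "ac": ["A"]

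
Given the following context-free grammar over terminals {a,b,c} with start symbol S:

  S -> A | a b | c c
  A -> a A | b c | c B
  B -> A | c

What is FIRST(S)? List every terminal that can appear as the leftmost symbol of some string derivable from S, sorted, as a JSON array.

Compute FIRST by fixpoint:
iter 1:
  A via A→a A: +{a}
  A via A→b c: +{b}
  A via A→c B: +{c}
  B via B→A: +{a,b,c}
  S via S→A: +{a,b,c}
  FIRST[S]={a,b,c}  FIRST[A]={a,b,c}  FIRST[B]={a,b,c}
iter 2: done
  FIRST[S]={a,b,c}  FIRST[A]={a,b,c}  FIRST[B]={a,b,c}

FIRST(S) = ["a", "b", "c"]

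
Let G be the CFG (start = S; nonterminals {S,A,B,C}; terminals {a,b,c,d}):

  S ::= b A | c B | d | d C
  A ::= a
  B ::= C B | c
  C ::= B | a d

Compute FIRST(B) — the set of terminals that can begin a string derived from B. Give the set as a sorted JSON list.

Compute FIRST by fixpoint:
round 1:
  A via A→a: +{a}
  B via B→c: +{c}
  C via C→B: +{c}
  C via C→a d: +{a}
  S via S→b A: +{b}
  S via S→c B: +{c}
  S via S→d: +{d}
  S: {b,c,d}  A: {a}  B: {c}  C: {a,c}
round 2:
  B via B→C B: +{a}
  S: {b,c,d}  A: {a}  B: {a,c}  C: {a,c}
round 3: (no change)
  S: {b,c,d}  A: {a}  B: {a,c}  C: {a,c}

FIRST(B) = ["a", "c"]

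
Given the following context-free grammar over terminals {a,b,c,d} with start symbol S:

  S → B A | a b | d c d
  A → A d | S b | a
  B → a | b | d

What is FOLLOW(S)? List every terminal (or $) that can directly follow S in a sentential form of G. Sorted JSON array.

FIRST sets, iterate to fixpoint:
iter 1:
  A via A→a: +{a}
  B via B→a: +{a}
  B via B→b: +{b}
  B via B→d: +{d}
  S via S→B A: +{a,b,d}
  S: {a,b,d}  A: {a}  B: {a,b,d}
iter 2:
  A via A→S b: +{b,d}
  S: {a,b,d}  A: {a,b,d}  B: {a,b,d}
iter 3: (no change)
  S: {a,b,d}  A: {a,b,d}  B: {a,b,d}

FOLLOW iteration:
seed FOLLOW(S) with $
[1]
  A→A d: FOLLOW(A) ⊇ FIRST(d) = {d}; new: +{d}
  A→S b: FOLLOW(S) ⊇ FIRST(b) = {b}; new: +{b}
  S→B A: FOLLOW(B) ⊇ FIRST(A) = {a,b,d}; new: +{a,b,d}
  S→B A: FOLLOW(A) ⊇ FOLLOW(S) ⊇ {$,b}; new: +{$,b}
  FOLLOW[S]={$,b}  FOLLOW[A]={$,b,d}  FOLLOW[B]={a,b,d}
[2] (stable)
  FOLLOW[S]={$,b}  FOLLOW[A]={$,b,d}  FOLLOW[B]={a,b,d}

FOLLOW(S) = ["$", "b"]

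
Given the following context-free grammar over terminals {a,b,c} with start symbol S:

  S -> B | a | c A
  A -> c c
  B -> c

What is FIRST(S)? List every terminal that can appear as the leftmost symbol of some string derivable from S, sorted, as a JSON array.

Compute FIRST by fixpoint:
iter 1:
  A via A→c c: +{c}
  B via B→c: +{c}
  S via S→B: +{c}
  S via S→a: +{a}
  S: {a,c}  A: {c}  B: {c}
iter 2: (no change)
  S: {a,c}  A: {c}  B: {c}

FIRST(S) = ["a", "c"]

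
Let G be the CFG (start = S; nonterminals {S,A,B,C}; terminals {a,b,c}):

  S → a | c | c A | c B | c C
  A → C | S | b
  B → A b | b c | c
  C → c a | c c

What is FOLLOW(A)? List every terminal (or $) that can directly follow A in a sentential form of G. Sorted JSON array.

FIRST sets, iterate to fixpoint:
[1]
  A via A→b: +{b}
  B via B→A b: +{b}
  B via B→c: +{c}
  C via C→c a: +{c}
  S via S→a: +{a}
  S via S→c: +{c}
  FIRST[S]={a,c}  FIRST[A]={b}  FIRST[B]={b,c}  FIRST[C]={c}
[2]
  A via A→C: +{c}
  A via A→S: +{a}
  B via B→A b: +{a}
  FIRST[S]={a,c}  FIRST[A]={a,b,c}  FIRST[B]={a,b,c}  FIRST[C]={c}
[3] (no change)
  FIRST[S]={a,c}  FIRST[A]={a,b,c}  FIRST[B]={a,b,c}  FIRST[C]={c}

FOLLOW sets:
initialize: $ ∈ FOLLOW(S)
pass 1:
  B→A b: FOLLOW(A) ⊇ FIRST(b) = {b}; new: +{b}
  S→c A: FOLLOW(A) ⊇ FOLLOW(S) ⊇ {$}; new: +{$}
  S→c B: FOLLOW(B) ⊇ FOLLOW(S) ⊇ {$}; new: +{$}
  S→c C: FOLLOW(C) ⊇ FOLLOW(S) ⊇ {$}; new: +{$}
  FOLLOW(S)={$}  FOLLOW(A)={$,b}  FOLLOW(B)={$}  FOLLOW(C)={$}
pass 2:
  A→C: FOLLOW(C) ⊇ FOLLOW(A) ⊇ {$,b}; new: +{b}
  A→S: FOLLOW(S) ⊇ FOLLOW(A) ⊇ {$,b}; new: +{b}
  S→c B: FOLLOW(B) ⊇ FOLLOW(S) ⊇ {$,b}; new: +{b}
  FOLLOW(S)={$,b}  FOLLOW(A)={$,b}  FOLLOW(B)={$,b}  FOLLOW(C)={$,b}
pass 3: (stable)
  FOLLOW(S)={$,b}  FOLLOW(A)={$,b}  FOLLOW(B)={$,b}  FOLLOW(C)={$,b}

FOLLOW(A) = ["$", "b"]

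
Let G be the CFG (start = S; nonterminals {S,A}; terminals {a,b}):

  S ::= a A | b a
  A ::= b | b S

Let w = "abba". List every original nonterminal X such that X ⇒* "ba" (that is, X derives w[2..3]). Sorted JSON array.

CNF form of G:
  S -> T0 T1 | T1 A
  A -> T0 S | b
  T0 -> b
  T1 -> a

Fill CYK table bottom-up, restricted to cells inside w[2..3]:
  [2..2]={A,T0}  "b"  orig:{A}
  [3..3]={T1}  "a"  orig:{}
  [2..3]={S}  "ba"

Original NTs in T[2,3] deriving "ba": ["S"]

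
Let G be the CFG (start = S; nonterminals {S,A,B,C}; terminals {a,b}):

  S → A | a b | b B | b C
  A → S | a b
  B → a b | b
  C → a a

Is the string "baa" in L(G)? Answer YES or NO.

CNF form of G:
  S -> T0 T1 | T1 B | T1 C
  A -> T0 T1 | T1 B | T1 C
  B -> T0 T1 | b
  C -> T0 T0
  T0 -> a
  T1 -> b

CYK table (by increasing span):
  cell(0,0) b: {B,T1}  orig:{B}
  cell(1,1) a: {T0}  orig:{}
  cell(2,2) a: {T0}  orig:{}
  cell(0,1) ba: ∅
  cell(1,2) aa: {C}
  cell(0,2) baa: {A,S}

S ∈ T[0,2] ⇒ YES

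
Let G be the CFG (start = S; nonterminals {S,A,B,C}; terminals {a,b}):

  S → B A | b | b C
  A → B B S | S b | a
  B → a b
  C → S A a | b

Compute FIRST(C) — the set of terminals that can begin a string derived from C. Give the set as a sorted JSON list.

FIRST sets, iterate to fixpoint:
[1]
  A via A→a: +{a}
  B via B→a b: +{a}
  C via C→b: +{b}
  S via S→B A: +{a}
  S via S→b: +{b}
  FIRST[S]={a,b}  FIRST[A]={a}  FIRST[B]={a}  FIRST[C]={b}
[2]
  A via A→S b: +{b}
  C via C→S A a: +{a}
  FIRST[S]={a,b}  FIRST[A]={a,b}  FIRST[B]={a}  FIRST[C]={a,b}
[3] done
  FIRST[S]={a,b}  FIRST[A]={a,b}  FIRST[B]={a}  FIRST[C]={a,b}

FIRST(C) = ["a", "b"]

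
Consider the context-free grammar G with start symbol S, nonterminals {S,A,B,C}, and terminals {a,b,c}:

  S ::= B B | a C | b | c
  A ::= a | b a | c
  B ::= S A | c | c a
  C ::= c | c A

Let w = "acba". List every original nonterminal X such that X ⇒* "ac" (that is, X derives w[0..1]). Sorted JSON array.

Convert to CNF:
  S -> B B | T1 C | b | c
  A -> T0 T1 | a | c
  B -> S A | T2 T1 | c
  C -> T2 A | c
  T0 -> b
  T1 -> a
  T2 -> c

CYK table (by increasing span) — only the sub-triangle for w[0..1]:
  cell(0,0) a: {A,T1}  orig:{A}
  cell(1,1) c: {A,B,C,S,T2}  orig:{A,B,C,S}
  cell(0,1) ac: {S}

Original NTs in T[0,1] deriving "ac": ["S"]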